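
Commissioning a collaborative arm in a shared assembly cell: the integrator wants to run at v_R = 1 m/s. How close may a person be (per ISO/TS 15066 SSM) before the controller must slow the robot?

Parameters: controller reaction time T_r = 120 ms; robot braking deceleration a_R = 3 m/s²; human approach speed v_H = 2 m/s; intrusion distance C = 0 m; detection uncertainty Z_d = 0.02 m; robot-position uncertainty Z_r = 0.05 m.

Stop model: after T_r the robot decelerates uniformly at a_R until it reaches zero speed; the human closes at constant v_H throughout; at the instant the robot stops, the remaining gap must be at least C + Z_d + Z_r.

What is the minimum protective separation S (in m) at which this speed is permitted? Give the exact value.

braking lasts T_s = 1/3 = 0.3333 s
reaction-phase robot travel = 1.0000·0.1200 = 0.1200 m
robot covers 1.0000·0.3333 − ½·3.0000·0.3333² = 0.1667 m while stopping
human closes 2.0000·0.4533 = 0.9067 m
margins: 0.0000+0.0200+0.0500 = 0.0700 m
S_min ≈ 0.1200+0.1667+0.9067+0.0700  ⇒  S_min = 379/300 m

S_min = 379/300 m = 1.2633 m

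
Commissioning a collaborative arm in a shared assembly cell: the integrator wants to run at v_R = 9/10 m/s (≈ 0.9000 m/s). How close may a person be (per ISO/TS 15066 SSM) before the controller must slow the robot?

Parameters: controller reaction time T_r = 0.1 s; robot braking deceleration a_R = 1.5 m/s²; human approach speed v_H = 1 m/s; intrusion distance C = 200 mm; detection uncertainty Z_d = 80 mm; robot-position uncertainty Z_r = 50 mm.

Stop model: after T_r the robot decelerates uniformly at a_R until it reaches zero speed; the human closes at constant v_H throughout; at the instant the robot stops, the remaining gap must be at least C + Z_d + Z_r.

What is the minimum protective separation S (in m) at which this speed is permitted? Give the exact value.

S_min = 139/100 m = 1.3900 m

stop time T_s = (9/10)/(3/2) = 0.6000 s
robot covers v_R·T_r = 0.9000·0.1000 = 0.0900 m before braking
robot under decel: 0.9000²/(2·1.5000) = 0.2700 m
human closes 1.0000·0.7000 = 0.7000 m
residual clearance needed = 0.2000+0.0800+0.0500 = 0.3300 m
S_min ≈ 0.0900+0.2700+0.7000+0.3300  ⇒  S_min = 139/100 m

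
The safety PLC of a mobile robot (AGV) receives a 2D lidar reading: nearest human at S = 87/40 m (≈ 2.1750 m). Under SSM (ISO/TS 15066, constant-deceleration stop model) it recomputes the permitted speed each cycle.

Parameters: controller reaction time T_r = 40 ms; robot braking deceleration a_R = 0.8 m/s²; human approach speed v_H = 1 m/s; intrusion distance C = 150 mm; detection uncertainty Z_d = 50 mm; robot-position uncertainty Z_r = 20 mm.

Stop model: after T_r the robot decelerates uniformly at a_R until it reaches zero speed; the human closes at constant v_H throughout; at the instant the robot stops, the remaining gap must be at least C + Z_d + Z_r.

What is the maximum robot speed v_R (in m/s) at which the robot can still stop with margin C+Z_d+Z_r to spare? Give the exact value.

v_R_max = 1 m/s = 1.0000 m/s

collect terms ⇒ (5/8)·v_R² + (129/100)·v_R + (-383/200) = 0
  disc = (129/100)² − 4·(5/8)·(-383/200) = 16129/2500 ; √disc = 127/50
  v_R = (−(129/100) + 127/50) / (2·(5/8)) = 1 m/s
check:
T_s = v_R/a_R = 1/(4/5) = 1.2500 s
robot covers v_R·T_r = 1.0000·0.0400 = 0.0400 m before braking
braking distance = 1.0000²/(2·0.8000) = 0.6250 m
human over T_r+T_s: 1.0000·(0.0400+1.2500) = 1.2900 m
margins: 0.1500+0.0500+0.0200 = 0.2200 m
sum ≈ 0.0400+0.6250+1.2900+0.2200 ≈ 2.1750 m = S ✓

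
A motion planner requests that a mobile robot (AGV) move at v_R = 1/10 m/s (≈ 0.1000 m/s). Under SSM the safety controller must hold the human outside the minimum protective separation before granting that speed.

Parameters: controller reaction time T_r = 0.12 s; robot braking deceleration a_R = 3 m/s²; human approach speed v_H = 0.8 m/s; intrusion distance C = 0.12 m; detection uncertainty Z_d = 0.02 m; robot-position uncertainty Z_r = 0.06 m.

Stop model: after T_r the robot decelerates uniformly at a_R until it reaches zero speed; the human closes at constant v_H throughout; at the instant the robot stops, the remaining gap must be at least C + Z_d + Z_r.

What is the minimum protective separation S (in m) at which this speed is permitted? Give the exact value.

stop time T_s = (1/10)/3 = 0.0333 s
robot covers v_R·T_r = 0.1000·0.1200 = 0.0120 m before braking
robot covers 0.1000·0.0333 − ½·3.0000·0.0333² = 0.0017 m while stopping
human closes 0.8000·0.1533 = 0.1227 m
C+Z_d+Z_r = 0.1200+0.0200+0.0600 = 0.2000 m
S_min ≈ 0.0120+0.0017+0.1227+0.2000  ⇒  S_min = 1009/3000 m

S_min = 1009/3000 m = 0.3363 m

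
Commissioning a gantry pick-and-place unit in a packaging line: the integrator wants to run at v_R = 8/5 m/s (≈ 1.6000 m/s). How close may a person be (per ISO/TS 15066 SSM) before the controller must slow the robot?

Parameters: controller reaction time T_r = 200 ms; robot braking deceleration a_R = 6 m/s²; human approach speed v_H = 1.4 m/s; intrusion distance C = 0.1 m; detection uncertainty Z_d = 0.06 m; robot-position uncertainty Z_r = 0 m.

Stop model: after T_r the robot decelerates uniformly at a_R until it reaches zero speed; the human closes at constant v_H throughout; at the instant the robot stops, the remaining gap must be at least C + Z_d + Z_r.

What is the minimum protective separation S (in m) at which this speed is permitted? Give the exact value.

S_min = 101/75 m = 1.3467 m

stop time T_s = (8/5)/6 = 0.2667 s
reaction-phase robot travel = 1.6000·0.2000 = 0.3200 m
robot covers 1.6000·0.2667 − ½·6.0000·0.2667² = 0.2133 m while stopping
person approaches 1.4000·(0.2000+0.2667) = 0.6533 m
C+Z_d+Z_r = 0.1000+0.0600+0.0000 = 0.1600 m
S_min ≈ 0.3200+0.2133+0.6533+0.1600  ⇒  S_min = 101/75 m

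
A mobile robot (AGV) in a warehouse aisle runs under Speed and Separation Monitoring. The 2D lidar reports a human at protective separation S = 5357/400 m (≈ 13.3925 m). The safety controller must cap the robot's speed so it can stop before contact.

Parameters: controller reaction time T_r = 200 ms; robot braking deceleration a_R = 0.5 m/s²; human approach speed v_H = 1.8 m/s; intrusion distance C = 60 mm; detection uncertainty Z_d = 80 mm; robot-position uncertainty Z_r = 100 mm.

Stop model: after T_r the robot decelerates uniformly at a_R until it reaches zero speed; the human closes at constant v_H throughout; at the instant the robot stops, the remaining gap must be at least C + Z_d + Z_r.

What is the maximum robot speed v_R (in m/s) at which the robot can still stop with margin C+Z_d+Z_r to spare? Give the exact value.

collect terms ⇒ (1)·v_R² + (19/5)·v_R + (-5117/400) = 0
  disc = (19/5)² − 4·(1)·(-5117/400) = 6561/100 ; √disc = 81/10
  v_R = (−(19/5) + 81/10) / (2·(1)) = 43/20 m/s
check:
braking lasts T_s = (43/20)/(1/2) = 4.3000 s
reaction-phase robot travel = 2.1500·0.2000 = 0.4300 m
robot covers 2.1500·4.3000 − ½·0.5000·4.3000² = 4.6225 m while stopping
human closes 1.8000·4.5000 = 8.1000 m
margins: 0.0600+0.0800+0.1000 = 0.2400 m
sum ≈ 0.4300+4.6225+8.1000+0.2400 ≈ 13.3925 m = S ✓

v_R_max = 43/20 m/s = 2.1500 m/s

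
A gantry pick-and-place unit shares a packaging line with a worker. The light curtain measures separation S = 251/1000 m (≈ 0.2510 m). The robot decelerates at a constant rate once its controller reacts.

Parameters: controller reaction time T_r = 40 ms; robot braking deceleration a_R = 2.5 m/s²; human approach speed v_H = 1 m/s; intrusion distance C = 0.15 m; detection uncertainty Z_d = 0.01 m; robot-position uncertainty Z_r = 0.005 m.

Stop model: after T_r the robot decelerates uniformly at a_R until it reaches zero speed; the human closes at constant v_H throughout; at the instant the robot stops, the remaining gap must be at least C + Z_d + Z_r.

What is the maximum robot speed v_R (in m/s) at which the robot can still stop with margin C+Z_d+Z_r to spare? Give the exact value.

v_R_max = 1/10 m/s = 0.1000 m/s

quadratic (1/5)·v² + (11/25)·v + (-23/500) = 0
  disc = (11/25)² − 4·(1/5)·(-23/500) = 144/625 ; √disc = 12/25
  v_R = (−(11/25) + 12/25) / (2·(1/5)) = 1/10 m/s
check:
T_s = v_R/a_R = (1/10)/(5/2) = 0.0400 s
robot covers v_R·T_r = 0.1000·0.0400 = 0.0040 m before braking
robot covers 0.1000·0.0400 − ½·2.5000·0.0400² = 0.0020 m while stopping
human closes 1.0000·0.0800 = 0.0800 m
margins: 0.1500+0.0100+0.0050 = 0.1650 m
sum ≈ 0.0040+0.0020+0.0800+0.1650 ≈ 0.2510 m = S ✓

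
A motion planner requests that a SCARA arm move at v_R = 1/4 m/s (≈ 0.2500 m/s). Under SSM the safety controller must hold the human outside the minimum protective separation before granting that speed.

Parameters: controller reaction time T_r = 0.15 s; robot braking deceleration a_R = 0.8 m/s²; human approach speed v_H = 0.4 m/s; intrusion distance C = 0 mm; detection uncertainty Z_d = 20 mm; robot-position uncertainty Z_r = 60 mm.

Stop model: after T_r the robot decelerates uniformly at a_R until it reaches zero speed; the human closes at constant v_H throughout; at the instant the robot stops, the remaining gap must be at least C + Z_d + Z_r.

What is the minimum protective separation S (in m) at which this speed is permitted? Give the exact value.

S_min = 1093/3200 m = 0.3416 m

stop time T_s = (1/4)/(4/5) = 0.3125 s
robot covers v_R·T_r = 0.2500·0.1500 = 0.0375 m before braking
robot covers 0.2500·0.3125 − ½·0.8000·0.3125² = 0.0391 m while stopping
person approaches 0.4000·(0.1500+0.3125) = 0.1850 m
residual clearance needed = 0.0000+0.0200+0.0600 = 0.0800 m
S_min ≈ 0.0375+0.0391+0.1850+0.0800  ⇒  S_min = 1093/3200 m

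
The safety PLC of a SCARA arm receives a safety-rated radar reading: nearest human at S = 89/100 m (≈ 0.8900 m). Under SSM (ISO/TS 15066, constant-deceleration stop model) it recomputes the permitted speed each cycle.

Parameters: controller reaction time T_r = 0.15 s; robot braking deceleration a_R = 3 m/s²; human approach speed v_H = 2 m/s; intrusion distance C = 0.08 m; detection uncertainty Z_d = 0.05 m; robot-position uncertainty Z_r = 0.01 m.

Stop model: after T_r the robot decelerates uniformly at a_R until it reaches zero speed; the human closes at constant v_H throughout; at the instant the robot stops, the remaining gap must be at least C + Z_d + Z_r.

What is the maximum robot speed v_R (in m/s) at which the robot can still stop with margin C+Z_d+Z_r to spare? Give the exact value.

v_R_max = 1/2 m/s = 0.5000 m/s

at the boundary: (1/6)·v² + (49/60)·v + (-9/20) = 0
  disc = (49/60)² − 4·(1/6)·(-9/20) = 3481/3600 ; √disc = 59/60
  v_R = (−(49/60) + 59/60) / (2·(1/6)) = 1/2 m/s
check:
braking lasts T_s = (1/2)/3 = 0.1667 s
reaction-phase robot travel = 0.5000·0.1500 = 0.0750 m
robot covers 0.5000·0.1667 − ½·3.0000·0.1667² = 0.0417 m while stopping
person approaches 2.0000·(0.1500+0.1667) = 0.6333 m
C+Z_d+Z_r = 0.0800+0.0500+0.0100 = 0.1400 m
sum ≈ 0.0750+0.0417+0.6333+0.1400 ≈ 0.8900 m = S ✓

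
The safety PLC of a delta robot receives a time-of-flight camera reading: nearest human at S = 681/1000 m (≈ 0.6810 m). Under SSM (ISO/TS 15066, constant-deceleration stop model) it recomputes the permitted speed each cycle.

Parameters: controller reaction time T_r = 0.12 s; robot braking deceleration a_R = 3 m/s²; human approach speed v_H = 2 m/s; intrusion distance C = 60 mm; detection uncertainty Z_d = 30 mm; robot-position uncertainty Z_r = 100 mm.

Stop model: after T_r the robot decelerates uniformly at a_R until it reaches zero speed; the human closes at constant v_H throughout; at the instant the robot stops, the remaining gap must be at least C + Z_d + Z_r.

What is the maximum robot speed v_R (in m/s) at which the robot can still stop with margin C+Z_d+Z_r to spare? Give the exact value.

quadratic (1/6)·v² + (59/75)·v + (-251/1000) = 0
  disc = (59/75)² − 4·(1/6)·(-251/1000) = 17689/22500 ; √disc = 133/150
  v_R = (−(59/75) + 133/150) / (2·(1/6)) = 3/10 m/s
check:
braking lasts T_s = (3/10)/3 = 0.1000 s
reaction-phase robot travel = 0.3000·0.1200 = 0.0360 m
robot under decel: 0.3000²/(2·3.0000) = 0.0150 m
human over T_r+T_s: 2.0000·(0.1200+0.1000) = 0.4400 m
C+Z_d+Z_r = 0.0600+0.0300+0.1000 = 0.1900 m
sum ≈ 0.0360+0.0150+0.4400+0.1900 ≈ 0.6810 m = S ✓

v_R_max = 3/10 m/s = 0.3000 m/s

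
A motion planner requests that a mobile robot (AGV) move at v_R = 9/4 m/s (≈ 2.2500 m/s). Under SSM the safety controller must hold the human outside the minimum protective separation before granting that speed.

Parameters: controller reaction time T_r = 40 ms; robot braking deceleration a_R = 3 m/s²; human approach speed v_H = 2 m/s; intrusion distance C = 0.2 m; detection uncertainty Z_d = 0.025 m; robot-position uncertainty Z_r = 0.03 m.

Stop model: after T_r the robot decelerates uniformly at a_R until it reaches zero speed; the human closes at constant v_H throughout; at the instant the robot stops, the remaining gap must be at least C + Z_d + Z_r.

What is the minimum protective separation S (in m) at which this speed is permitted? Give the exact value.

S_min = 443/160 m = 2.7687 m

stop time T_s = (9/4)/3 = 0.7500 s
robot covers v_R·T_r = 2.2500·0.0400 = 0.0900 m before braking
robot covers 2.2500·0.7500 − ½·3.0000·0.7500² = 0.8438 m while stopping
human closes 2.0000·0.7900 = 1.5800 m
C+Z_d+Z_r = 0.2000+0.0250+0.0300 = 0.2550 m
S_min ≈ 0.0900+0.8438+1.5800+0.2550  ⇒  S_min = 443/160 m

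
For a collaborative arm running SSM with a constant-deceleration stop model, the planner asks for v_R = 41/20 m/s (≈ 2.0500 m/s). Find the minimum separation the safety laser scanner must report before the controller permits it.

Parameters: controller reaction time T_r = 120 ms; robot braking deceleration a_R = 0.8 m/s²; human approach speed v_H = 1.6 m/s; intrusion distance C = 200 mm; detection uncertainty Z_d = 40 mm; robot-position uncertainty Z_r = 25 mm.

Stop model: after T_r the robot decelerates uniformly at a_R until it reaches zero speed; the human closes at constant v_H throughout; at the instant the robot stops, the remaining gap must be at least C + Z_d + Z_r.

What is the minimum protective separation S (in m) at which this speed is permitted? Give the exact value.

S_min = 118873/16000 m = 7.4296 m

T_s = v_R/a_R = (41/20)/(4/5) = 2.5625 s
robot in T_r: 2.0500·0.1200 = 0.2460 m
braking distance = 2.0500²/(2·0.8000) = 2.6266 m
person approaches 1.6000·(0.1200+2.5625) = 4.2920 m
margins: 0.2000+0.0400+0.0250 = 0.2650 m
S_min ≈ 0.2460+2.6266+4.2920+0.2650  ⇒  S_min = 118873/16000 m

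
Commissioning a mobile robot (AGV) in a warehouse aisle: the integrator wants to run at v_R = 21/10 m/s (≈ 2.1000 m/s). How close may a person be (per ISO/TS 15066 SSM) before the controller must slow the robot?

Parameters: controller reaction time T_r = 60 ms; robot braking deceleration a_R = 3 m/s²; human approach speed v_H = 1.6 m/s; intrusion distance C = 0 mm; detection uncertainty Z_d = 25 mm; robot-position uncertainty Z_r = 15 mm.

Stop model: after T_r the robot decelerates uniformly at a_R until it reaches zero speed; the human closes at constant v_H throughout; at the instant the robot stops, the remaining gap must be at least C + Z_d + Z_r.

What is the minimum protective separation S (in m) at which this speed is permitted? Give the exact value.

S_min = 2117/1000 m = 2.1170 m

braking lasts T_s = (21/10)/3 = 0.7000 s
reaction-phase robot travel = 2.1000·0.0600 = 0.1260 m
robot covers 2.1000·0.7000 − ½·3.0000·0.7000² = 0.7350 m while stopping
human closes 1.6000·0.7600 = 1.2160 m
margins: 0.0000+0.0250+0.0150 = 0.0400 m
S_min ≈ 0.1260+0.7350+1.2160+0.0400  ⇒  S_min = 2117/1000 m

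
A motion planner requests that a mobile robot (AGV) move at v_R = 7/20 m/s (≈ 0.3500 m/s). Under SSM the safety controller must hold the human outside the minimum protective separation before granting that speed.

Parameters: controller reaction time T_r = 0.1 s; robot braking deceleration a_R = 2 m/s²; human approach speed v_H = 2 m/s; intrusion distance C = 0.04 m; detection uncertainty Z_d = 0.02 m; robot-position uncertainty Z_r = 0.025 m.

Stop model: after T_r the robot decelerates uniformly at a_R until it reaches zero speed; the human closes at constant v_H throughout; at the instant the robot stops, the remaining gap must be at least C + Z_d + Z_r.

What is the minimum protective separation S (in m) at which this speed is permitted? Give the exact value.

S_min = 1121/1600 m = 0.7006 m

stop time T_s = (7/20)/2 = 0.1750 s
robot covers v_R·T_r = 0.3500·0.1000 = 0.0350 m before braking
robot under decel: 0.3500²/(2·2.0000) = 0.0306 m
person approaches 2.0000·(0.1000+0.1750) = 0.5500 m
C+Z_d+Z_r = 0.0400+0.0200+0.0250 = 0.0850 m
S_min ≈ 0.0350+0.0306+0.5500+0.0850  ⇒  S_min = 1121/1600 m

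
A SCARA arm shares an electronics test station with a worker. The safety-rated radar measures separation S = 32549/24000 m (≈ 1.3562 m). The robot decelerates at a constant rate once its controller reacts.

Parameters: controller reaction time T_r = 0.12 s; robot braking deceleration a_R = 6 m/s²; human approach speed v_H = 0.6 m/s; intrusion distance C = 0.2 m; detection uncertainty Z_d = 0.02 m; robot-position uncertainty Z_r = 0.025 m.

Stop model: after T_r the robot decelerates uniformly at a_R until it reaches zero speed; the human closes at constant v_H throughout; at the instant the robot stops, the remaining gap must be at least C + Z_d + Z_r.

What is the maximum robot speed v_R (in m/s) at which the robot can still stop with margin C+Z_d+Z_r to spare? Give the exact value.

quadratic (1/12)·v² + (11/50)·v + (-24941/24000) = 0
  disc = (11/50)² − 4·(1/12)·(-24941/24000) = 142129/360000 ; √disc = 377/600
  v_R = (−(11/50) + 377/600) / (2·(1/12)) = 49/20 m/s
check:
braking lasts T_s = (49/20)/6 = 0.4083 s
reaction-phase robot travel = 2.4500·0.1200 = 0.2940 m
robot under decel: 2.4500²/(2·6.0000) = 0.5002 m
human over T_r+T_s: 0.6000·(0.1200+0.4083) = 0.3170 m
margins: 0.2000+0.0200+0.0250 = 0.2450 m
sum ≈ 0.2940+0.5002+0.3170+0.2450 ≈ 1.3562 m = S ✓

v_R_max = 49/20 m/s = 2.4500 m/s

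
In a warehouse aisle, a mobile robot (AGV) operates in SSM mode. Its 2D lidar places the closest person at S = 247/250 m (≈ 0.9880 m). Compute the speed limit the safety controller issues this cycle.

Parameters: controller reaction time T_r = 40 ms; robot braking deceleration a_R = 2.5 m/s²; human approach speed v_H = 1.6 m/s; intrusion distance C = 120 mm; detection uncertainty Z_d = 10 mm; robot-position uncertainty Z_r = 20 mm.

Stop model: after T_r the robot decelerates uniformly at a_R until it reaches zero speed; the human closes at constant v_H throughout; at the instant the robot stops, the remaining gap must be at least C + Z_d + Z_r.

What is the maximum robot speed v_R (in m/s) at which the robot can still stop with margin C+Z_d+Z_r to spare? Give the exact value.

at the boundary: (1/5)·v² + (17/25)·v + (-387/500) = 0
  disc = (17/25)² − 4·(1/5)·(-387/500) = 676/625 ; √disc = 26/25
  v_R = (−(17/25) + 26/25) / (2·(1/5)) = 9/10 m/s
check:
T_s = v_R/a_R = (9/10)/(5/2) = 0.3600 s
reaction-phase robot travel = 0.9000·0.0400 = 0.0360 m
robot covers 0.9000·0.3600 − ½·2.5000·0.3600² = 0.1620 m while stopping
person approaches 1.6000·(0.0400+0.3600) = 0.6400 m
residual clearance needed = 0.1200+0.0100+0.0200 = 0.1500 m
sum ≈ 0.0360+0.1620+0.6400+0.1500 ≈ 0.9880 m = S ✓

v_R_max = 9/10 m/s = 0.9000 m/s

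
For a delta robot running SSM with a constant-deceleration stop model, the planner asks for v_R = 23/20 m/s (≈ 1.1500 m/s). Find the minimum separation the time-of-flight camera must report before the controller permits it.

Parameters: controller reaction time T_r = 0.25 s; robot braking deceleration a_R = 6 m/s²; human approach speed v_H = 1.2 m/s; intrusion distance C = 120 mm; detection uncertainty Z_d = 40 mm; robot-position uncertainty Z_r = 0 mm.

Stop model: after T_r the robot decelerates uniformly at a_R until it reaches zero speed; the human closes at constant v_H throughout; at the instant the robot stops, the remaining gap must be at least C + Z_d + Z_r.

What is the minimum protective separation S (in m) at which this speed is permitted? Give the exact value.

S_min = 5221/4800 m = 1.0877 m

braking lasts T_s = (23/20)/6 = 0.1917 s
robot in T_r: 1.1500·0.2500 = 0.2875 m
braking distance = 1.1500²/(2·6.0000) = 0.1102 m
person approaches 1.2000·(0.2500+0.1917) = 0.5300 m
residual clearance needed = 0.1200+0.0400+0.0000 = 0.1600 m
S_min ≈ 0.2875+0.1102+0.5300+0.1600  ⇒  S_min = 5221/4800 m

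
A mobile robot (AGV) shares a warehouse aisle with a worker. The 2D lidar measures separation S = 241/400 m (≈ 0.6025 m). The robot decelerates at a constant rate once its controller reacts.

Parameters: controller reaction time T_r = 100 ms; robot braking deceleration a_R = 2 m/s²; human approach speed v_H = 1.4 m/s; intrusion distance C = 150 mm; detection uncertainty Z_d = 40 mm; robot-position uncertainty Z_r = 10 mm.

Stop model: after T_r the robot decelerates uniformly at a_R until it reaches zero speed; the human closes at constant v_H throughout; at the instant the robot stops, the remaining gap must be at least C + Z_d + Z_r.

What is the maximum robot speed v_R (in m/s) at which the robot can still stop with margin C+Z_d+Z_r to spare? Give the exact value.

v_R_max = 3/10 m/s = 0.3000 m/s

at the boundary: (1/4)·v² + (4/5)·v + (-21/80) = 0
  disc = (4/5)² − 4·(1/4)·(-21/80) = 361/400 ; √disc = 19/20
  v_R = (−(4/5) + 19/20) / (2·(1/4)) = 3/10 m/s
check:
stop time T_s = (3/10)/2 = 0.1500 s
robot in T_r: 0.3000·0.1000 = 0.0300 m
robot under decel: 0.3000²/(2·2.0000) = 0.0225 m
person approaches 1.4000·(0.1000+0.1500) = 0.3500 m
residual clearance needed = 0.1500+0.0400+0.0100 = 0.2000 m
sum ≈ 0.0300+0.0225+0.3500+0.2000 ≈ 0.6025 m = S ✓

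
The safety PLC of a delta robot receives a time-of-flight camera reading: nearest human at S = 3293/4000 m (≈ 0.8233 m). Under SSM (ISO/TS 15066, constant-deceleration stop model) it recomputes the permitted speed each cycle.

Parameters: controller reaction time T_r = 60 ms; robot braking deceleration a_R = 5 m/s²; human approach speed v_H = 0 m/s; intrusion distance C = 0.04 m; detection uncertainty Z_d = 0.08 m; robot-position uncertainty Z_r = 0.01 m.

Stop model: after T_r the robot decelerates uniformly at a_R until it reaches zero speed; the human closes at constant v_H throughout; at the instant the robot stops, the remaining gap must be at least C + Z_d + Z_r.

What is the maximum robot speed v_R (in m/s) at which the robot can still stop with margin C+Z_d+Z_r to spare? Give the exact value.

quadratic (1/10)·v² + (3/50)·v + (-2773/4000) = 0
  disc = (3/50)² − 4·(1/10)·(-2773/4000) = 2809/10000 ; √disc = 53/100
  v_R = (−(3/50) + 53/100) / (2·(1/10)) = 47/20 m/s
check:
braking lasts T_s = (47/20)/5 = 0.4700 s
robot covers v_R·T_r = 2.3500·0.0600 = 0.1410 m before braking
robot under decel: 2.3500²/(2·5.0000) = 0.5523 m
person approaches 0.0000·(0.0600+0.4700) = 0.0000 m
residual clearance needed = 0.0400+0.0800+0.0100 = 0.1300 m
sum ≈ 0.1410+0.5523+0.0000+0.1300 ≈ 0.8233 m = S ✓

v_R_max = 47/20 m/s = 2.3500 m/s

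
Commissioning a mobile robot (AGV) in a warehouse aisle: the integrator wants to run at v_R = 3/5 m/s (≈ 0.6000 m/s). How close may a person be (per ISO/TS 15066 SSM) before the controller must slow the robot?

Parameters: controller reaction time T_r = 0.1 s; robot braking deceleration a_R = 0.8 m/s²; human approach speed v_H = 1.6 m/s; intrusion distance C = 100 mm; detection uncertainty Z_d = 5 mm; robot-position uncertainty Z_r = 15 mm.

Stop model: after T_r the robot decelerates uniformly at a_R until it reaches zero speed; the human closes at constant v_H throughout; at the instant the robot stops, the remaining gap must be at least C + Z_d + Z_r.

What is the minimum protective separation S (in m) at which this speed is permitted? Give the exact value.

T_s = v_R/a_R = (3/5)/(4/5) = 0.7500 s
robot in T_r: 0.6000·0.1000 = 0.0600 m
robot under decel: 0.6000²/(2·0.8000) = 0.2250 m
person approaches 1.6000·(0.1000+0.7500) = 1.3600 m
margins: 0.1000+0.0050+0.0150 = 0.1200 m
S_min ≈ 0.0600+0.2250+1.3600+0.1200  ⇒  S_min = 353/200 m

S_min = 353/200 m = 1.7650 m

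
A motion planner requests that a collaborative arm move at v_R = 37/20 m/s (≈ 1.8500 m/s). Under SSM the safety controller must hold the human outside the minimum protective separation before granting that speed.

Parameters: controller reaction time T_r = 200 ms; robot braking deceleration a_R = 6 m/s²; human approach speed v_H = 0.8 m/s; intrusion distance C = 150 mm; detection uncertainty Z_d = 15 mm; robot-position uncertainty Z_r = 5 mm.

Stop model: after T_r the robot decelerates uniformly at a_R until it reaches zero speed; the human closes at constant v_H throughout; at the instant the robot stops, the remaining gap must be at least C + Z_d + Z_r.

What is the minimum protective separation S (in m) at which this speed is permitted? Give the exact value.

S_min = 1971/1600 m = 1.2319 m

braking lasts T_s = (37/20)/6 = 0.3083 s
reaction-phase robot travel = 1.8500·0.2000 = 0.3700 m
braking distance = 1.8500²/(2·6.0000) = 0.2852 m
human over T_r+T_s: 0.8000·(0.2000+0.3083) = 0.4067 m
margins: 0.1500+0.0150+0.0050 = 0.1700 m
S_min ≈ 0.3700+0.2852+0.4067+0.1700  ⇒  S_min = 1971/1600 m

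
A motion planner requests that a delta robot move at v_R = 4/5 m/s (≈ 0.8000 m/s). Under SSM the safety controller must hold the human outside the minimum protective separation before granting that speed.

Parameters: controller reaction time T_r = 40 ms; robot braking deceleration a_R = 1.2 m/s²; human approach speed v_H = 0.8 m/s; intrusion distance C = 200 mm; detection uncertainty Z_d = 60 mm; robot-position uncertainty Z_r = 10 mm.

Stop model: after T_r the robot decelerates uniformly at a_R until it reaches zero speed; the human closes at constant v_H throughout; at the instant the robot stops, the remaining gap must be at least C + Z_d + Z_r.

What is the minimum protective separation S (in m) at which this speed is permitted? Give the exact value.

S_min = 567/500 m = 1.1340 m

braking lasts T_s = (4/5)/(6/5) = 0.6667 s
robot in T_r: 0.8000·0.0400 = 0.0320 m
robot covers 0.8000·0.6667 − ½·1.2000·0.6667² = 0.2667 m while stopping
human over T_r+T_s: 0.8000·(0.0400+0.6667) = 0.5653 m
C+Z_d+Z_r = 0.2000+0.0600+0.0100 = 0.2700 m
S_min ≈ 0.0320+0.2667+0.5653+0.2700  ⇒  S_min = 567/500 m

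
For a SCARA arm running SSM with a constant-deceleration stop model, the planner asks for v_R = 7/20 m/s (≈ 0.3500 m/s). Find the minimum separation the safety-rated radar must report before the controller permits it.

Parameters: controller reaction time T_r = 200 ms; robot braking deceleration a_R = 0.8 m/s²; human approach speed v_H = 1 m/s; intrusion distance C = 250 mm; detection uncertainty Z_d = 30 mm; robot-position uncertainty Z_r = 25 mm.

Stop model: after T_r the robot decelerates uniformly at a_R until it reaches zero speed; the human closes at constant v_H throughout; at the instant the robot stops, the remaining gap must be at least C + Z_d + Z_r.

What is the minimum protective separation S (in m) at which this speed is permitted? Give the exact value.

stop time T_s = (7/20)/(4/5) = 0.4375 s
reaction-phase robot travel = 0.3500·0.2000 = 0.0700 m
robot under decel: 0.3500²/(2·0.8000) = 0.0766 m
human closes 1.0000·0.6375 = 0.6375 m
margins: 0.2500+0.0300+0.0250 = 0.3050 m
S_min ≈ 0.0700+0.0766+0.6375+0.3050  ⇒  S_min = 697/640 m

S_min = 697/640 m = 1.0891 m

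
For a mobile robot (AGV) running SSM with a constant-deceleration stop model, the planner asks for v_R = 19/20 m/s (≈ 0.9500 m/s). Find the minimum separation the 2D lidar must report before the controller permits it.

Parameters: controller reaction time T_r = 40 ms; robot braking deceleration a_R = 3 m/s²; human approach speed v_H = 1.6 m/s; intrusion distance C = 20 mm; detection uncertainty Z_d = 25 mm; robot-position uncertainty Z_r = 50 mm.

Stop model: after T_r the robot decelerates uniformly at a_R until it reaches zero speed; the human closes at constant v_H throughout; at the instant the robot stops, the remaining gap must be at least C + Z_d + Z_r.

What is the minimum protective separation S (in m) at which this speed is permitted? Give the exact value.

S_min = 10249/12000 m = 0.8541 m

T_s = v_R/a_R = (19/20)/3 = 0.3167 s
reaction-phase robot travel = 0.9500·0.0400 = 0.0380 m
robot covers 0.9500·0.3167 − ½·3.0000·0.3167² = 0.1504 m while stopping
human over T_r+T_s: 1.6000·(0.0400+0.3167) = 0.5707 m
residual clearance needed = 0.0200+0.0250+0.0500 = 0.0950 m
S_min ≈ 0.0380+0.1504+0.5707+0.0950  ⇒  S_min = 10249/12000 m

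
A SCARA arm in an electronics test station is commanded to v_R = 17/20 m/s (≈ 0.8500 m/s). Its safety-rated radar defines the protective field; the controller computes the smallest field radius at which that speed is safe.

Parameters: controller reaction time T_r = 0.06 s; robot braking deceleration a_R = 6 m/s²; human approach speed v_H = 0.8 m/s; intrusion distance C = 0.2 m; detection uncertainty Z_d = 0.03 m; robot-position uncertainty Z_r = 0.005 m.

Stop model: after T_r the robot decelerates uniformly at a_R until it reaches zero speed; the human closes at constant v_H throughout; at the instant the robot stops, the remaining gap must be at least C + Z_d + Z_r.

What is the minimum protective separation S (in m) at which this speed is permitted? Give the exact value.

S_min = 12181/24000 m = 0.5075 m

stop time T_s = (17/20)/6 = 0.1417 s
reaction-phase robot travel = 0.8500·0.0600 = 0.0510 m
robot covers 0.8500·0.1417 − ½·6.0000·0.1417² = 0.0602 m while stopping
human over T_r+T_s: 0.8000·(0.0600+0.1417) = 0.1613 m
residual clearance needed = 0.2000+0.0300+0.0050 = 0.2350 m
S_min ≈ 0.0510+0.0602+0.1613+0.2350  ⇒  S_min = 12181/24000 m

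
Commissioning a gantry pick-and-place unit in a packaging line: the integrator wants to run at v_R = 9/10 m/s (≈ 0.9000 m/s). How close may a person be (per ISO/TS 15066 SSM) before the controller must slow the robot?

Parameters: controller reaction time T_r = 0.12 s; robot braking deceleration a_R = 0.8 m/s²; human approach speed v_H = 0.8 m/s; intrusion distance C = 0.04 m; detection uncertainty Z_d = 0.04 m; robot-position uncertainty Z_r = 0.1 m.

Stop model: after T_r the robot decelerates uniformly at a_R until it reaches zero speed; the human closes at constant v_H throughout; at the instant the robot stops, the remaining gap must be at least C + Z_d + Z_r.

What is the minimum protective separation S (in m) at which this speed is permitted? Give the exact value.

S_min = 7161/4000 m = 1.7902 m

braking lasts T_s = (9/10)/(4/5) = 1.1250 s
robot in T_r: 0.9000·0.1200 = 0.1080 m
braking distance = 0.9000²/(2·0.8000) = 0.5062 m
human over T_r+T_s: 0.8000·(0.1200+1.1250) = 0.9960 m
margins: 0.0400+0.0400+0.1000 = 0.1800 m
S_min ≈ 0.1080+0.5062+0.9960+0.1800  ⇒  S_min = 7161/4000 m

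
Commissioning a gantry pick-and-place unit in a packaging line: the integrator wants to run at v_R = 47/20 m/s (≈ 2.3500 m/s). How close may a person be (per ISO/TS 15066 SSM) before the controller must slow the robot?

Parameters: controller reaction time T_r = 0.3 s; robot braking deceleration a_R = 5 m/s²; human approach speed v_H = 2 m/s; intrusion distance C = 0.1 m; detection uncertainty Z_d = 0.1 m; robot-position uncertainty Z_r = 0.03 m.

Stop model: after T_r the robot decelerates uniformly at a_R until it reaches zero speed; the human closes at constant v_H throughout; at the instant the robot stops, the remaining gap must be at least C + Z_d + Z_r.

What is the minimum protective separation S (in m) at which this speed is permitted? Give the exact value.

S_min = 12109/4000 m = 3.0272 m

T_s = v_R/a_R = (47/20)/5 = 0.4700 s
robot covers v_R·T_r = 2.3500·0.3000 = 0.7050 m before braking
robot covers 2.3500·0.4700 − ½·5.0000·0.4700² = 0.5523 m while stopping
human over T_r+T_s: 2.0000·(0.3000+0.4700) = 1.5400 m
margins: 0.1000+0.1000+0.0300 = 0.2300 m
S_min ≈ 0.7050+0.5523+1.5400+0.2300  ⇒  S_min = 12109/4000 m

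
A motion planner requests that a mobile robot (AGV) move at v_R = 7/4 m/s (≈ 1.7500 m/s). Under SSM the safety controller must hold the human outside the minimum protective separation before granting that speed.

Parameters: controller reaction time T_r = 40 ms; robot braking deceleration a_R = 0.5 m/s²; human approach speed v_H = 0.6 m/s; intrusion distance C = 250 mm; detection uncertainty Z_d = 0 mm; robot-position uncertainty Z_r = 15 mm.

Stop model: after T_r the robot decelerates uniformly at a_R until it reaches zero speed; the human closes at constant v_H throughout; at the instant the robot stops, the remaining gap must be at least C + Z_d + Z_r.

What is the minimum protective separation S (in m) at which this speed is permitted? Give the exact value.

braking lasts T_s = (7/4)/(1/2) = 3.5000 s
reaction-phase robot travel = 1.7500·0.0400 = 0.0700 m
robot under decel: 1.7500²/(2·0.5000) = 3.0625 m
person approaches 0.6000·(0.0400+3.5000) = 2.1240 m
residual clearance needed = 0.2500+0.0000+0.0150 = 0.2650 m
S_min ≈ 0.0700+3.0625+2.1240+0.2650  ⇒  S_min = 11043/2000 m

S_min = 11043/2000 m = 5.5215 m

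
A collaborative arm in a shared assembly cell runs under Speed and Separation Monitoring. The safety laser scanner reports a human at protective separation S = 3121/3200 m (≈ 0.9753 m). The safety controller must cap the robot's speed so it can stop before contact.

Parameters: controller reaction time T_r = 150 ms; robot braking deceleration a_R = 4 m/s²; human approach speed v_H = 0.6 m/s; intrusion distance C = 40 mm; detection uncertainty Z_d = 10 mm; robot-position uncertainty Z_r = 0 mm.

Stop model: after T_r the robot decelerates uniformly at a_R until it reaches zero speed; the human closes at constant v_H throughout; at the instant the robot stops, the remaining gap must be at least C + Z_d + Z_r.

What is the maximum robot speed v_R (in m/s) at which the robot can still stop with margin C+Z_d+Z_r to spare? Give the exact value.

v_R_max = 33/20 m/s = 1.6500 m/s

quadratic (1/8)·v² + (3/10)·v + (-2673/3200) = 0
  disc = (3/10)² − 4·(1/8)·(-2673/3200) = 3249/6400 ; √disc = 57/80
  v_R = (−(3/10) + 57/80) / (2·(1/8)) = 33/20 m/s
check:
stop time T_s = (33/20)/4 = 0.4125 s
reaction-phase robot travel = 1.6500·0.1500 = 0.2475 m
robot covers 1.6500·0.4125 − ½·4.0000·0.4125² = 0.3403 m while stopping
human closes 0.6000·0.5625 = 0.3375 m
C+Z_d+Z_r = 0.0400+0.0100+0.0000 = 0.0500 m
sum ≈ 0.2475+0.3403+0.3375+0.0500 ≈ 0.9753 m = S ✓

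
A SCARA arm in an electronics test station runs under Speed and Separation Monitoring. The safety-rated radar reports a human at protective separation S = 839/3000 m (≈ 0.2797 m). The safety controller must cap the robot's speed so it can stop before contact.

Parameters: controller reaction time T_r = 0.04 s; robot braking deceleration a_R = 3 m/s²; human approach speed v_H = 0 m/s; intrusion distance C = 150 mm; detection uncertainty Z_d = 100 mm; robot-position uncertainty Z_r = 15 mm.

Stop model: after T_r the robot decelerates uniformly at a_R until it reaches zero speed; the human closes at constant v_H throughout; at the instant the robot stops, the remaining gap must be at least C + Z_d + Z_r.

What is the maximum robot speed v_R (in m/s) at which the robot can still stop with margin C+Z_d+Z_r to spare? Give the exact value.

quadratic (1/6)·v² + (1/25)·v + (-11/750) = 0
  disc = (1/25)² − 4·(1/6)·(-11/750) = 64/5625 ; √disc = 8/75
  v_R = (−(1/25) + 8/75) / (2·(1/6)) = 1/5 m/s
check:
braking lasts T_s = (1/5)/3 = 0.0667 s
reaction-phase robot travel = 0.2000·0.0400 = 0.0080 m
braking distance = 0.2000²/(2·3.0000) = 0.0067 m
human closes 0.0000·0.1067 = 0.0000 m
margins: 0.1500+0.1000+0.0150 = 0.2650 m
sum ≈ 0.0080+0.0067+0.0000+0.2650 ≈ 0.2797 m = S ✓

v_R_max = 1/5 m/s = 0.2000 m/s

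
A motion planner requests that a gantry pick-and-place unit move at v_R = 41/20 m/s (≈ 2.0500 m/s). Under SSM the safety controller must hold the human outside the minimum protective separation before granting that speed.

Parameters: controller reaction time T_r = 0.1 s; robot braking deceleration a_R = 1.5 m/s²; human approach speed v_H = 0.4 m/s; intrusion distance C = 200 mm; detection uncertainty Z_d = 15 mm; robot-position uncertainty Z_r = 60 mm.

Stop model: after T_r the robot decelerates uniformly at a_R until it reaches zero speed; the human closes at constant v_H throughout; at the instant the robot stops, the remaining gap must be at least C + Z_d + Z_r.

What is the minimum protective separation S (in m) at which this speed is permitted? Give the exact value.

braking lasts T_s = (41/20)/(3/2) = 1.3667 s
reaction-phase robot travel = 2.0500·0.1000 = 0.2050 m
braking distance = 2.0500²/(2·1.5000) = 1.4008 m
human over T_r+T_s: 0.4000·(0.1000+1.3667) = 0.5867 m
C+Z_d+Z_r = 0.2000+0.0150+0.0600 = 0.2750 m
S_min ≈ 0.2050+1.4008+0.5867+0.2750  ⇒  S_min = 987/400 m

S_min = 987/400 m = 2.4675 m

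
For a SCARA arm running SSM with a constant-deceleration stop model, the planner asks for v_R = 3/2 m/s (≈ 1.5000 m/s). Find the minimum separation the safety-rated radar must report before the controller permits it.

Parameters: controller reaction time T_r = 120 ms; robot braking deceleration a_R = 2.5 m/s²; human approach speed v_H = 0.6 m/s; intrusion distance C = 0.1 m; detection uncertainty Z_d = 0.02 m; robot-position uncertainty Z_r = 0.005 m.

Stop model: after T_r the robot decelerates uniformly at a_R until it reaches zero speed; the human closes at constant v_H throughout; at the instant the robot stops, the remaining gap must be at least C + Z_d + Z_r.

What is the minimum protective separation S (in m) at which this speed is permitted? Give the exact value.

S_min = 1187/1000 m = 1.1870 m

stop time T_s = (3/2)/(5/2) = 0.6000 s
robot covers v_R·T_r = 1.5000·0.1200 = 0.1800 m before braking
robot under decel: 1.5000²/(2·2.5000) = 0.4500 m
person approaches 0.6000·(0.1200+0.6000) = 0.4320 m
C+Z_d+Z_r = 0.1000+0.0200+0.0050 = 0.1250 m
S_min ≈ 0.1800+0.4500+0.4320+0.1250  ⇒  S_min = 1187/1000 m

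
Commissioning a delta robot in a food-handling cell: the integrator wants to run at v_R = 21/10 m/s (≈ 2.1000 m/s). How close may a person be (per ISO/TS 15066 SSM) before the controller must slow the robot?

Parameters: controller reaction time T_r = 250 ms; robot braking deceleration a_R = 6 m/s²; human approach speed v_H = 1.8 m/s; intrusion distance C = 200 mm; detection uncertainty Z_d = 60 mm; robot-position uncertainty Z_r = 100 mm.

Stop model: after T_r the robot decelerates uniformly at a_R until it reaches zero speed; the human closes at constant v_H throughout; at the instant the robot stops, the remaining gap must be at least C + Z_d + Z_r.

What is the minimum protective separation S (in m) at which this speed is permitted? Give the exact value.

braking lasts T_s = (21/10)/6 = 0.3500 s
robot covers v_R·T_r = 2.1000·0.2500 = 0.5250 m before braking
robot under decel: 2.1000²/(2·6.0000) = 0.3675 m
human over T_r+T_s: 1.8000·(0.2500+0.3500) = 1.0800 m
C+Z_d+Z_r = 0.2000+0.0600+0.1000 = 0.3600 m
S_min ≈ 0.5250+0.3675+1.0800+0.3600  ⇒  S_min = 933/400 m

S_min = 933/400 m = 2.3325 m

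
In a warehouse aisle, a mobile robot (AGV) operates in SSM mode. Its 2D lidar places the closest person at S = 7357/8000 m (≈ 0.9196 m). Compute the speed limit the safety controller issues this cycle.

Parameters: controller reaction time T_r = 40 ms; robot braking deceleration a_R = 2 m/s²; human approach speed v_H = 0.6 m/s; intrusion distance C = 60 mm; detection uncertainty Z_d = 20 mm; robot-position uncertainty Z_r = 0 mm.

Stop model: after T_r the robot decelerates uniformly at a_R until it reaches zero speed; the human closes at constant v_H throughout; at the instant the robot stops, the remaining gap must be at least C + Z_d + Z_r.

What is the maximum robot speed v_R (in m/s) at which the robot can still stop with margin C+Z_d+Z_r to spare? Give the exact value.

at the boundary: (1/4)·v² + (17/50)·v + (-261/320) = 0
  disc = (17/50)² − 4·(1/4)·(-261/320) = 37249/40000 ; √disc = 193/200
  v_R = (−(17/50) + 193/200) / (2·(1/4)) = 5/4 m/s
check:
T_s = v_R/a_R = (5/4)/2 = 0.6250 s
robot in T_r: 1.2500·0.0400 = 0.0500 m
braking distance = 1.2500²/(2·2.0000) = 0.3906 m
human over T_r+T_s: 0.6000·(0.0400+0.6250) = 0.3990 m
residual clearance needed = 0.0600+0.0200+0.0000 = 0.0800 m
sum ≈ 0.0500+0.3906+0.3990+0.0800 ≈ 0.9196 m = S ✓

v_R_max = 5/4 m/s = 1.2500 m/s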